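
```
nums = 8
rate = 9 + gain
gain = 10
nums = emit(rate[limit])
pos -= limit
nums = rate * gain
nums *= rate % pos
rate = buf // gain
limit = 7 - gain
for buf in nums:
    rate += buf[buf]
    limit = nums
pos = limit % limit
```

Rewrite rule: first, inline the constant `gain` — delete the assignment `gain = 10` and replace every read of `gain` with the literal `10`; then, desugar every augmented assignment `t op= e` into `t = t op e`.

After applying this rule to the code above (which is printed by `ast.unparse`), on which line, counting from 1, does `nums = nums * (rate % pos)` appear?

Transformed code:
nums = 8
rate = 9 + 10
nums = emit(rate[limit])
pos = pos - limit
nums = rate * 10
nums = nums * (rate % pos)
rate = buf // 10
limit = 7 - 10
for buf in nums:
    rate = rate + buf[buf]
    limit = nums
pos = limit % limit

6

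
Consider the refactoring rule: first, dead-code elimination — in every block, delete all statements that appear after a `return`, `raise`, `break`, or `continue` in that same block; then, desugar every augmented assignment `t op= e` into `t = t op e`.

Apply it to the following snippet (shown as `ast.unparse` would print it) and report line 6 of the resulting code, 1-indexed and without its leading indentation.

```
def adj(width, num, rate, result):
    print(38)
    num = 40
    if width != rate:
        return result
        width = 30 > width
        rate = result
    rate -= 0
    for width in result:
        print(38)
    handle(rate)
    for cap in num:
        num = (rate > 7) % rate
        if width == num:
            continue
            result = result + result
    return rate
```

Transformed code:
def adj(width, num, rate, result):
    print(38)
    num = 40
    if width != rate:
        return result
    rate = rate - 0
    for width in result:
        print(38)
    handle(rate)
    for cap in num:
        num = (rate > 7) % rate
        if width == num:
            continue
    return rate

rate = rate - 0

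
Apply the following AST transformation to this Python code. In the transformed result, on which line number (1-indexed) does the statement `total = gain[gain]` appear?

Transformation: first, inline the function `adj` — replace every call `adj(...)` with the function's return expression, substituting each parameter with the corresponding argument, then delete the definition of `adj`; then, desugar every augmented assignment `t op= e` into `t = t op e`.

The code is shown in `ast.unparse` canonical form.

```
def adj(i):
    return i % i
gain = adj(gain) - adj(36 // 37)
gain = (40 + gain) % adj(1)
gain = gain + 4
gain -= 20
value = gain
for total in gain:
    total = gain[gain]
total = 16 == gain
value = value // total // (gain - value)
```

Transformed code:
gain = gain % gain - 36 // 37 % (36 // 37)
gain = (40 + gain) % (1 % 1)
gain = gain + 4
gain = gain - 20
value = gain
for total in gain:
    total = gain[gain]
total = 16 == gain
value = value // total // (gain - value)

7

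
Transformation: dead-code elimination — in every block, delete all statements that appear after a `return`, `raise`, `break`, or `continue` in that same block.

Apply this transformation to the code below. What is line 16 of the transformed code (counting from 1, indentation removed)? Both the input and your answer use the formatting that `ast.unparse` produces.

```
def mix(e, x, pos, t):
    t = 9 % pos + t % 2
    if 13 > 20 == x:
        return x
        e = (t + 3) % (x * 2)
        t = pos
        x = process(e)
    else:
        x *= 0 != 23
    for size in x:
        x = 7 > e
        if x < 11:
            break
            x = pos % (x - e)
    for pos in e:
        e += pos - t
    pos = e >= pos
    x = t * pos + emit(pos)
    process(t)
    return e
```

Transformed code:
def mix(e, x, pos, t):
    t = 9 % pos + t % 2
    if 13 > 20 == x:
        return x
    else:
        x *= 0 != 23
    for size in x:
        x = 7 > e
        if x < 11:
            break
    for pos in e:
        e += pos - t
    pos = e >= pos
    x = t * pos + emit(pos)
    process(t)
    return e

return e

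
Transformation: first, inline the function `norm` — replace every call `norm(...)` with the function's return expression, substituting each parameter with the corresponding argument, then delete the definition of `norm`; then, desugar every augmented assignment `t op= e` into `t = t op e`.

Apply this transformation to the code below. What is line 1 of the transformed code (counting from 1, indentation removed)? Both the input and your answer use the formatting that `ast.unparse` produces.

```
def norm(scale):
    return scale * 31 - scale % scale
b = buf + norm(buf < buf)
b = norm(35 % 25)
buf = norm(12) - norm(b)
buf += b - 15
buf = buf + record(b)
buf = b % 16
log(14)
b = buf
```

Transformed code:
b = buf + ((buf < buf) * 31 - (buf < buf) % (buf < buf))
b = 35 % 25 * 31 - 35 % 25 % (35 % 25)
buf = 12 * 31 - 12 % 12 - (b * 31 - b % b)
buf = buf + (b - 15)
buf = buf + record(b)
buf = b % 16
log(14)
b = buf

b = buf + ((buf < buf) * 31 - (buf < buf) % (buf < buf))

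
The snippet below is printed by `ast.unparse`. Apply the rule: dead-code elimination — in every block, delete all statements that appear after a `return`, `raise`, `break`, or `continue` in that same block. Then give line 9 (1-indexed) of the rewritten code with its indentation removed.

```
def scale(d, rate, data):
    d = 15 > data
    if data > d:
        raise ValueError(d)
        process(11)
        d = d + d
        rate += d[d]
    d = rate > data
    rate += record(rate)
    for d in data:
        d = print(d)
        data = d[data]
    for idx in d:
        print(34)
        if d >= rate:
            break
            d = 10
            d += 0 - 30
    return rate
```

Transformed code:
def scale(d, rate, data):
    d = 15 > data
    if data > d:
        raise ValueError(d)
    d = rate > data
    rate += record(rate)
    for d in data:
        d = print(d)
        data = d[data]
    for idx in d:
        print(34)
        if d >= rate:
            break
    return rate

data = d[data]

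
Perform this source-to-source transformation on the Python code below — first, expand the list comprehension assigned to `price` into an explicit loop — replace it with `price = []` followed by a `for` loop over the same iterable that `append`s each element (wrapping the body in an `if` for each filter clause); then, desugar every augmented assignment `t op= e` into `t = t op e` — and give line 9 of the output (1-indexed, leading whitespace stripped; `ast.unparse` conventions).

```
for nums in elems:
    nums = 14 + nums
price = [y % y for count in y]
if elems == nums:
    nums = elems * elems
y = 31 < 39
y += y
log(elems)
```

Transformed code:
for nums in elems:
    nums = 14 + nums
price = []
for count in y:
    price.append(y % y)
if elems == nums:
    nums = elems * elems
y = 31 < 39
y = y + y
log(elems)

y = y + y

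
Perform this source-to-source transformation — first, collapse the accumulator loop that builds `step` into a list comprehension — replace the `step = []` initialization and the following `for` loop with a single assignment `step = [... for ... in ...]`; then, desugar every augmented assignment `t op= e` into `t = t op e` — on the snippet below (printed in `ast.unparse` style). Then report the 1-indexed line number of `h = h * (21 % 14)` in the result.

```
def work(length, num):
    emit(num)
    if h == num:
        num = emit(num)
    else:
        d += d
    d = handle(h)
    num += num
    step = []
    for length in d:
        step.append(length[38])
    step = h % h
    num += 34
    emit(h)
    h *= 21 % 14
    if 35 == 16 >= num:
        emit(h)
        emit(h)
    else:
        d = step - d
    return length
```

13

Transformed code:
def work(length, num):
    emit(num)
    if h == num:
        num = emit(num)
    else:
        d = d + d
    d = handle(h)
    num = num + num
    step = [length[38] for length in d]
    step = h % h
    num = num + 34
    emit(h)
    h = h * (21 % 14)
    if 35 == 16 >= num:
        emit(h)
        emit(h)
    else:
        d = step - d
    return length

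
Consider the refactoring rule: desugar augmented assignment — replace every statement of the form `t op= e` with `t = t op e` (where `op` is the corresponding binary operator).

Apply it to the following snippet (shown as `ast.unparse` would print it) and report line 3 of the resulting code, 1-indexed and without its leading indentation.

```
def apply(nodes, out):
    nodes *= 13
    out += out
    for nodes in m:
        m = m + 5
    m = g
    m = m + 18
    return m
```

Transformed code:
def apply(nodes, out):
    nodes = nodes * 13
    out = out + out
    for nodes in m:
        m = m + 5
    m = g
    m = m + 18
    return m

out = out + out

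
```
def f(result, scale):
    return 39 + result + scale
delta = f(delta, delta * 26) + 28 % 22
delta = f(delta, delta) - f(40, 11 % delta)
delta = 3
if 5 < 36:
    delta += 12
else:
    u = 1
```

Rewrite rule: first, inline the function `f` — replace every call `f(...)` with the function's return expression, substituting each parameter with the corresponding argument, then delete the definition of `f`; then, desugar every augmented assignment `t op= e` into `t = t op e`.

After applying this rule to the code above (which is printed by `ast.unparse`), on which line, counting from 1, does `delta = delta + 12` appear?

5

Transformed code:
delta = 39 + delta + delta * 26 + 28 % 22
delta = 39 + delta + delta - (39 + 40 + 11 % delta)
delta = 3
if 5 < 36:
    delta = delta + 12
else:
    u = 1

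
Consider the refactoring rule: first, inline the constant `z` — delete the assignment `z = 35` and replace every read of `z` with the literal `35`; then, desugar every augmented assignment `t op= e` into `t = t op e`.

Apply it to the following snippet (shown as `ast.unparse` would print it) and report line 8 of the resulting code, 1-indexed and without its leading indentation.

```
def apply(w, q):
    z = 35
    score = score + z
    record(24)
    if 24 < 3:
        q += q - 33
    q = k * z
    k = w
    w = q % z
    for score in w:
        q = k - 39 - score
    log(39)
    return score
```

Transformed code:
def apply(w, q):
    score = score + 35
    record(24)
    if 24 < 3:
        q = q + (q - 33)
    q = k * 35
    k = w
    w = q % 35
    for score in w:
        q = k - 39 - score
    log(39)
    return score

w = q % 35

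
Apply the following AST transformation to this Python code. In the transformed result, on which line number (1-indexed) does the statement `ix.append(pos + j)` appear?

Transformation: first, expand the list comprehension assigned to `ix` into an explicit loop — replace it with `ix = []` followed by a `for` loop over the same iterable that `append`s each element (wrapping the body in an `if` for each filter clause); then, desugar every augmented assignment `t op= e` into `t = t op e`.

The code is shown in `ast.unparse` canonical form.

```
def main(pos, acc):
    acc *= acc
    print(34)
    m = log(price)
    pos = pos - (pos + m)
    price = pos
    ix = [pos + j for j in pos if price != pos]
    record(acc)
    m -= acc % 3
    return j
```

10

Transformed code:
def main(pos, acc):
    acc = acc * acc
    print(34)
    m = log(price)
    pos = pos - (pos + m)
    price = pos
    ix = []
    for j in pos:
        if price != pos:
            ix.append(pos + j)
    record(acc)
    m = m - acc % 3
    return j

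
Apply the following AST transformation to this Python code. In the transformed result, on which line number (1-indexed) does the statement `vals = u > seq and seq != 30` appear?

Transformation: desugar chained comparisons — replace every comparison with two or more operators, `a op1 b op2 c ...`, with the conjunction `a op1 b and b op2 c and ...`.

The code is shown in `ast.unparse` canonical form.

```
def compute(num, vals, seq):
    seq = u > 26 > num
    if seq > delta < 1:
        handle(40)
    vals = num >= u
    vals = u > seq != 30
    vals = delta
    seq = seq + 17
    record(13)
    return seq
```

Transformed code:
def compute(num, vals, seq):
    seq = u > 26 and 26 > num
    if seq > delta and delta < 1:
        handle(40)
    vals = num >= u
    vals = u > seq and seq != 30
    vals = delta
    seq = seq + 17
    record(13)
    return seq

6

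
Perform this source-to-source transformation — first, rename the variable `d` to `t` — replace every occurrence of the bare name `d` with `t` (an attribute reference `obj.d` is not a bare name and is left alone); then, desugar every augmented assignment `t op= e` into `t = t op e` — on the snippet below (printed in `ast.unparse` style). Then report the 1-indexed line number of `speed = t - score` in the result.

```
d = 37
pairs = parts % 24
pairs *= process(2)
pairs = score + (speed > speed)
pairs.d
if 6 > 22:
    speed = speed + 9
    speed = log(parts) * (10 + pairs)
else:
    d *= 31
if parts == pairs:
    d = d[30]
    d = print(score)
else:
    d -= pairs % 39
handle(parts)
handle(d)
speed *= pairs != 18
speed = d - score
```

19

Transformed code:
t = 37
pairs = parts % 24
pairs = pairs * process(2)
pairs = score + (speed > speed)
pairs.d
if 6 > 22:
    speed = speed + 9
    speed = log(parts) * (10 + pairs)
else:
    t = t * 31
if parts == pairs:
    t = t[30]
    t = print(score)
else:
    t = t - pairs % 39
handle(parts)
handle(t)
speed = speed * (pairs != 18)
speed = t - score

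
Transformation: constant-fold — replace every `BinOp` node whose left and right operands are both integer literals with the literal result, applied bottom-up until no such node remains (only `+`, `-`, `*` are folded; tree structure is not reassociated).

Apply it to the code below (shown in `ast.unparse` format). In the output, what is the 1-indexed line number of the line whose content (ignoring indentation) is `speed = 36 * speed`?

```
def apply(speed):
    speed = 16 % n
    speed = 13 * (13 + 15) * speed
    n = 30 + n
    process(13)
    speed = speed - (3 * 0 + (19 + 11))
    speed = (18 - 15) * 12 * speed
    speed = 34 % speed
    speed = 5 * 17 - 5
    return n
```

Transformed code:
def apply(speed):
    speed = 16 % n
    speed = 364 * speed
    n = 30 + n
    process(13)
    speed = speed - 30
    speed = 36 * speed
    speed = 34 % speed
    speed = 80
    return n

7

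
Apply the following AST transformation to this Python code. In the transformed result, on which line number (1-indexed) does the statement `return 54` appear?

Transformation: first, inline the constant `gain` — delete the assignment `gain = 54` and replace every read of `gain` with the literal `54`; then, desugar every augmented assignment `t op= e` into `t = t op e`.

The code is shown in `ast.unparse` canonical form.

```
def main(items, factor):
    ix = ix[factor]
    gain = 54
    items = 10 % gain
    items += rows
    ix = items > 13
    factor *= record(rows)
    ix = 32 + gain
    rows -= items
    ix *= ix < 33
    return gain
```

10

Transformed code:
def main(items, factor):
    ix = ix[factor]
    items = 10 % 54
    items = items + rows
    ix = items > 13
    factor = factor * record(rows)
    ix = 32 + 54
    rows = rows - items
    ix = ix * (ix < 33)
    return 54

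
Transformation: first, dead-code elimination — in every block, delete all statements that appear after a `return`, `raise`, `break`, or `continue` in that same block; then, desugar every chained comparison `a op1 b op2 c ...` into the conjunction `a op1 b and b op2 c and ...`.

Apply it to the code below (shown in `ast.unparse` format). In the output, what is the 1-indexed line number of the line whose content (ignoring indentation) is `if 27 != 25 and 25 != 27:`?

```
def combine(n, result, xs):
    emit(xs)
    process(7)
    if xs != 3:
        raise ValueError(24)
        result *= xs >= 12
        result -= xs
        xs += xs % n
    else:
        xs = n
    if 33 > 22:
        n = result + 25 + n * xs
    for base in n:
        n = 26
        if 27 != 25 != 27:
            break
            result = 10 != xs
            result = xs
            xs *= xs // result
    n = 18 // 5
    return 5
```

Transformed code:
def combine(n, result, xs):
    emit(xs)
    process(7)
    if xs != 3:
        raise ValueError(24)
    else:
        xs = n
    if 33 > 22:
        n = result + 25 + n * xs
    for base in n:
        n = 26
        if 27 != 25 and 25 != 27:
            break
    n = 18 // 5
    return 5

12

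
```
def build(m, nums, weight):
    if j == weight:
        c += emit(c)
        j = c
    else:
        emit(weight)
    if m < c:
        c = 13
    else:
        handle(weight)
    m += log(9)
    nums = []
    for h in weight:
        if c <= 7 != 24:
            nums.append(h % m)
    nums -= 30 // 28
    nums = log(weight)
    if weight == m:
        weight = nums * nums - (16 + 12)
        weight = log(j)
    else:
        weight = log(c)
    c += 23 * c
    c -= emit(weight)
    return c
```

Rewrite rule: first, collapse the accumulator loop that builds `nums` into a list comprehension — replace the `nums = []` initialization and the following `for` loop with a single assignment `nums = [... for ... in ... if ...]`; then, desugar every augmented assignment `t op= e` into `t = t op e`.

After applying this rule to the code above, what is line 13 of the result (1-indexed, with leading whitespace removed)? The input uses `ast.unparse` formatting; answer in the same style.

nums = nums - 30 // 28

Transformed code:
def build(m, nums, weight):
    if j == weight:
        c = c + emit(c)
        j = c
    else:
        emit(weight)
    if m < c:
        c = 13
    else:
        handle(weight)
    m = m + log(9)
    nums = [h % m for h in weight if c <= 7 != 24]
    nums = nums - 30 // 28
    nums = log(weight)
    if weight == m:
        weight = nums * nums - (16 + 12)
        weight = log(j)
    else:
        weight = log(c)
    c = c + 23 * c
    c = c - emit(weight)
    return c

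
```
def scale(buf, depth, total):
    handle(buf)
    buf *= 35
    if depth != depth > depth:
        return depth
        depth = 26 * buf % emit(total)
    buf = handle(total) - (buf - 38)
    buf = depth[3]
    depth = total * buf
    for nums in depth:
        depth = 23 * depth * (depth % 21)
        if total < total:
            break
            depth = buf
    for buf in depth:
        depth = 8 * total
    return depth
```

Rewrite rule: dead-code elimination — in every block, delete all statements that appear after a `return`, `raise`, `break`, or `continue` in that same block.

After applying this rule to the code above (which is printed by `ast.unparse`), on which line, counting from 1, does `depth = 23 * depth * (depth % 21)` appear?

Transformed code:
def scale(buf, depth, total):
    handle(buf)
    buf *= 35
    if depth != depth > depth:
        return depth
    buf = handle(total) - (buf - 38)
    buf = depth[3]
    depth = total * buf
    for nums in depth:
        depth = 23 * depth * (depth % 21)
        if total < total:
            break
    for buf in depth:
        depth = 8 * total
    return depth

10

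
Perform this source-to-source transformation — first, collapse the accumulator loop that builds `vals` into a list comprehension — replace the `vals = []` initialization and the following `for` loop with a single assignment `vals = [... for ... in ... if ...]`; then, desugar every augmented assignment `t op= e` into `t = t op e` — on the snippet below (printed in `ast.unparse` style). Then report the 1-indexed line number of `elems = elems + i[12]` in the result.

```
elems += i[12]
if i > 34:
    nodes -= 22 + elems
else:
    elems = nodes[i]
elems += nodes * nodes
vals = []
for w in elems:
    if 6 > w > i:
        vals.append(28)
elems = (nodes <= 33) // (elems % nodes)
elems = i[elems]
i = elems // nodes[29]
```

1

Transformed code:
elems = elems + i[12]
if i > 34:
    nodes = nodes - (22 + elems)
else:
    elems = nodes[i]
elems = elems + nodes * nodes
vals = [28 for w in elems if 6 > w > i]
elems = (nodes <= 33) // (elems % nodes)
elems = i[elems]
i = elems // nodes[29]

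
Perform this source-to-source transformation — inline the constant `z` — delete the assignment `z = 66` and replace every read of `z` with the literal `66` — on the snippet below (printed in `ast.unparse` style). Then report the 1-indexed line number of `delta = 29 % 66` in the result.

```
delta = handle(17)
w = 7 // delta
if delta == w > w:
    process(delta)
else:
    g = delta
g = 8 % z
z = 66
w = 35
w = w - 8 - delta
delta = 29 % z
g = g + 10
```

Transformed code:
delta = handle(17)
w = 7 // delta
if delta == w > w:
    process(delta)
else:
    g = delta
g = 8 % 66
w = 35
w = w - 8 - delta
delta = 29 % 66
g = g + 10

10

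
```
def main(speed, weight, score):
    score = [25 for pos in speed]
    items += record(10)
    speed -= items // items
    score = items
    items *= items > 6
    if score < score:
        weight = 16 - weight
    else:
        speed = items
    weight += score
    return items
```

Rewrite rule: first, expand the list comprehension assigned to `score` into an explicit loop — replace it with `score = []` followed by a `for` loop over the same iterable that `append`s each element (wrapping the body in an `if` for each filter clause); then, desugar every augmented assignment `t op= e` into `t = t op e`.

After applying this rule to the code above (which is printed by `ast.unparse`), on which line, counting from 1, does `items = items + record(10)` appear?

5

Transformed code:
def main(speed, weight, score):
    score = []
    for pos in speed:
        score.append(25)
    items = items + record(10)
    speed = speed - items // items
    score = items
    items = items * (items > 6)
    if score < score:
        weight = 16 - weight
    else:
        speed = items
    weight = weight + score
    return items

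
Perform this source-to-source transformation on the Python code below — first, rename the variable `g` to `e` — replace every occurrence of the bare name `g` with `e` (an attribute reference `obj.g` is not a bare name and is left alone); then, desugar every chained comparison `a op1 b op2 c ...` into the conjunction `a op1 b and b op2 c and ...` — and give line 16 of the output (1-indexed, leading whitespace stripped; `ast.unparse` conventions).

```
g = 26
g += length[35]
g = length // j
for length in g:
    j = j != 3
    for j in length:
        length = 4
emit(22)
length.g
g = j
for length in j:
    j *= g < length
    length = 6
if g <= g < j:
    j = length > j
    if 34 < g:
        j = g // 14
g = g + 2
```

Transformed code:
e = 26
e += length[35]
e = length // j
for length in e:
    j = j != 3
    for j in length:
        length = 4
emit(22)
length.g
e = j
for length in j:
    j *= e < length
    length = 6
if e <= e and e < j:
    j = length > j
    if 34 < e:
        j = e // 14
e = e + 2

if 34 < e:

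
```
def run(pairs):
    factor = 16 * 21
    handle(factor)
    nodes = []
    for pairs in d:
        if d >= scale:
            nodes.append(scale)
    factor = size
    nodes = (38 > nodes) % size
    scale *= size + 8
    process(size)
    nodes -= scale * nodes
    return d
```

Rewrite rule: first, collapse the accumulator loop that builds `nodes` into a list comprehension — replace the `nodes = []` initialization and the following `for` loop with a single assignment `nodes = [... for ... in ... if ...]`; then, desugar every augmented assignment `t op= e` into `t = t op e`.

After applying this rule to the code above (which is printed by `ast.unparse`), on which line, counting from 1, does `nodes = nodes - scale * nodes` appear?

Transformed code:
def run(pairs):
    factor = 16 * 21
    handle(factor)
    nodes = [scale for pairs in d if d >= scale]
    factor = size
    nodes = (38 > nodes) % size
    scale = scale * (size + 8)
    process(size)
    nodes = nodes - scale * nodes
    return d

9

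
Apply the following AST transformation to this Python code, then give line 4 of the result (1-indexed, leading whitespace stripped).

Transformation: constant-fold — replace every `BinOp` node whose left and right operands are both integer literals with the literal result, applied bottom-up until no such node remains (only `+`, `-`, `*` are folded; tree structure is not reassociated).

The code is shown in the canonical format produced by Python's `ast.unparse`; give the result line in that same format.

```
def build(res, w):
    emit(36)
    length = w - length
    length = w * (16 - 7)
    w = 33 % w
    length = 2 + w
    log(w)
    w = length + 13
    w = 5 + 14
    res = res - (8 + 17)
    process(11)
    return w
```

Transformed code:
def build(res, w):
    emit(36)
    length = w - length
    length = w * 9
    w = 33 % w
    length = 2 + w
    log(w)
    w = length + 13
    w = 19
    res = res - 25
    process(11)
    return w

length = w * 9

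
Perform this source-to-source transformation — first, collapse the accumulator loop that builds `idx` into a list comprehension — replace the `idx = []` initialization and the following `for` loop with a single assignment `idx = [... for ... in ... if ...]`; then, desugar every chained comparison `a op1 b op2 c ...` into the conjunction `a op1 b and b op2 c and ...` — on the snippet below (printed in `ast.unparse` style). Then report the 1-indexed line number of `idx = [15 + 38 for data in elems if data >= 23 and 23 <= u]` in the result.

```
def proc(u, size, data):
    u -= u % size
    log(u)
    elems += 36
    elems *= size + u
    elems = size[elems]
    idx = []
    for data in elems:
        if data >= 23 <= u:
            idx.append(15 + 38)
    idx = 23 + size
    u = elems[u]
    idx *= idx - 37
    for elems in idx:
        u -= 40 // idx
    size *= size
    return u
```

7

Transformed code:
def proc(u, size, data):
    u -= u % size
    log(u)
    elems += 36
    elems *= size + u
    elems = size[elems]
    idx = [15 + 38 for data in elems if data >= 23 and 23 <= u]
    idx = 23 + size
    u = elems[u]
    idx *= idx - 37
    for elems in idx:
        u -= 40 // idx
    size *= size
    return u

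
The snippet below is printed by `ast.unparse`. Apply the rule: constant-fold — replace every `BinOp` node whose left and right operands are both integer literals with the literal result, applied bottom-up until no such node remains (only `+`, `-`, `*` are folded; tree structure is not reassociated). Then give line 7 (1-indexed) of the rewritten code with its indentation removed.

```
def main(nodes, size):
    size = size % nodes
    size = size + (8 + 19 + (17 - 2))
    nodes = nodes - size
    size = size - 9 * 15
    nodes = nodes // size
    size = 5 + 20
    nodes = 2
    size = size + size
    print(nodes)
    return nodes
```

size = 25

Transformed code:
def main(nodes, size):
    size = size % nodes
    size = size + 42
    nodes = nodes - size
    size = size - 135
    nodes = nodes // size
    size = 25
    nodes = 2
    size = size + size
    print(nodes)
    return nodes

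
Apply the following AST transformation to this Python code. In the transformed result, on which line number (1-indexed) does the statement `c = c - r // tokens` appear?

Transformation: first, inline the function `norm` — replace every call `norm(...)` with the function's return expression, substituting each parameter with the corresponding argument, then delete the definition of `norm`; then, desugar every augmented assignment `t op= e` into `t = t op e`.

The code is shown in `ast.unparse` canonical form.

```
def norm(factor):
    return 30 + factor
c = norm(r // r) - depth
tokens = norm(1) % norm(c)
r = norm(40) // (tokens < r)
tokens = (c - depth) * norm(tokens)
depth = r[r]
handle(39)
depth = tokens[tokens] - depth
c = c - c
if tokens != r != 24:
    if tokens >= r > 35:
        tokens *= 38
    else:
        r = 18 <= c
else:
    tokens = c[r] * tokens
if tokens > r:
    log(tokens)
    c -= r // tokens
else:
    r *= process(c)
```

Transformed code:
c = 30 + r // r - depth
tokens = (30 + 1) % (30 + c)
r = (30 + 40) // (tokens < r)
tokens = (c - depth) * (30 + tokens)
depth = r[r]
handle(39)
depth = tokens[tokens] - depth
c = c - c
if tokens != r != 24:
    if tokens >= r > 35:
        tokens = tokens * 38
    else:
        r = 18 <= c
else:
    tokens = c[r] * tokens
if tokens > r:
    log(tokens)
    c = c - r // tokens
else:
    r = r * process(c)

18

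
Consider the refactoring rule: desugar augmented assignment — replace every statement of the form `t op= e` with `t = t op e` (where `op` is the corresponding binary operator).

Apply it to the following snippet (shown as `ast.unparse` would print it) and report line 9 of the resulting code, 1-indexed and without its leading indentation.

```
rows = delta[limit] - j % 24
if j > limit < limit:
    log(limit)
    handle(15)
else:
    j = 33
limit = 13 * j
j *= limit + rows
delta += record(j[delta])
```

Transformed code:
rows = delta[limit] - j % 24
if j > limit < limit:
    log(limit)
    handle(15)
else:
    j = 33
limit = 13 * j
j = j * (limit + rows)
delta = delta + record(j[delta])

delta = delta + record(j[delta])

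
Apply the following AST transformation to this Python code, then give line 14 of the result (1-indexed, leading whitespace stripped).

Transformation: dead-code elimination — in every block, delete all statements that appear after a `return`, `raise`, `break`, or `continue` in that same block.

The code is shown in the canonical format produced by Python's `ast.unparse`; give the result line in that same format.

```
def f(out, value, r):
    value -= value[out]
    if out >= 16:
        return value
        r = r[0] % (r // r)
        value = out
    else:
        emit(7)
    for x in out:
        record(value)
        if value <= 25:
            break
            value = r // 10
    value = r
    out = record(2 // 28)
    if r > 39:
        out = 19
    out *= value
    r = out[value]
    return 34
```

Transformed code:
def f(out, value, r):
    value -= value[out]
    if out >= 16:
        return value
    else:
        emit(7)
    for x in out:
        record(value)
        if value <= 25:
            break
    value = r
    out = record(2 // 28)
    if r > 39:
        out = 19
    out *= value
    r = out[value]
    return 34

out = 19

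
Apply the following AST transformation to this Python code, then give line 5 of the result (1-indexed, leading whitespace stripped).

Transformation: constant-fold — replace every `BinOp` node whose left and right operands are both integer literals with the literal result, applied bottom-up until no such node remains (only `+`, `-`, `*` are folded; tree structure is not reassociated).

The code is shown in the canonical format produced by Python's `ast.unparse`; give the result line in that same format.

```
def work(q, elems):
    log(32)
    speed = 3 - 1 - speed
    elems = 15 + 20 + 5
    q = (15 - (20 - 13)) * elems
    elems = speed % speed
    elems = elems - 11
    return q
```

q = 8 * elems

Transformed code:
def work(q, elems):
    log(32)
    speed = 2 - speed
    elems = 40
    q = 8 * elems
    elems = speed % speed
    elems = elems - 11
    return q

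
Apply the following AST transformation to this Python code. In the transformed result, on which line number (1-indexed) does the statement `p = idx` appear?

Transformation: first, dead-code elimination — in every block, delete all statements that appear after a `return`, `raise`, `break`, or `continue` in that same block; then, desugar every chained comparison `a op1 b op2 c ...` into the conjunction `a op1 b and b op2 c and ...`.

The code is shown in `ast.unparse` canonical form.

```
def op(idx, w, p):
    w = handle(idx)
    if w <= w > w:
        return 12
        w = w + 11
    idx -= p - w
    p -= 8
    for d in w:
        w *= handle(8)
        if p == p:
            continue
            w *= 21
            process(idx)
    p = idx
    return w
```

11

Transformed code:
def op(idx, w, p):
    w = handle(idx)
    if w <= w and w > w:
        return 12
    idx -= p - w
    p -= 8
    for d in w:
        w *= handle(8)
        if p == p:
            continue
    p = idx
    return w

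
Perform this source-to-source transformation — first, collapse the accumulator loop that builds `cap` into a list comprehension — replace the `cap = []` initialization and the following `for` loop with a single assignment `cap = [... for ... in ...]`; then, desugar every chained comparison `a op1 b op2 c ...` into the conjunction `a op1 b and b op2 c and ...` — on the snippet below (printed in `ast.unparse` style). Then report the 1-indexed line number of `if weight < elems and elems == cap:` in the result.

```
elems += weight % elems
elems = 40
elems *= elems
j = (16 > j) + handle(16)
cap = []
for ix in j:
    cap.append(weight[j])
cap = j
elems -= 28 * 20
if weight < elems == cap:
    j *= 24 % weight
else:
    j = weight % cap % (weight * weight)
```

Transformed code:
elems += weight % elems
elems = 40
elems *= elems
j = (16 > j) + handle(16)
cap = [weight[j] for ix in j]
cap = j
elems -= 28 * 20
if weight < elems and elems == cap:
    j *= 24 % weight
else:
    j = weight % cap % (weight * weight)

8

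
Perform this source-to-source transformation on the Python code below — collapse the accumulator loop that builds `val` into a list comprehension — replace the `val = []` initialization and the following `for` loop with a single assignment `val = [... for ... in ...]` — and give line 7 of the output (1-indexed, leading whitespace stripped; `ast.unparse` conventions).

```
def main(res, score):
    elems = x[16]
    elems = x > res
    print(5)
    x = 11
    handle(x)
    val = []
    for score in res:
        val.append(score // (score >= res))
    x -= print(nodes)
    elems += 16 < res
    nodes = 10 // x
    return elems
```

Transformed code:
def main(res, score):
    elems = x[16]
    elems = x > res
    print(5)
    x = 11
    handle(x)
    val = [score // (score >= res) for score in res]
    x -= print(nodes)
    elems += 16 < res
    nodes = 10 // x
    return elems

val = [score // (score >= res) for score in res]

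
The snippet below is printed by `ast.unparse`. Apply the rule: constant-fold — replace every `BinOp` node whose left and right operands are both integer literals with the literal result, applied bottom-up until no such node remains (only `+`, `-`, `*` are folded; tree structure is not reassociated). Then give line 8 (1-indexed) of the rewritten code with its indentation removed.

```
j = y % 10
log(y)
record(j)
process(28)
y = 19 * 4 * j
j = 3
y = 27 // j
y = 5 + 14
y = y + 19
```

y = 19

Transformed code:
j = y % 10
log(y)
record(j)
process(28)
y = 76 * j
j = 3
y = 27 // j
y = 19
y = y + 19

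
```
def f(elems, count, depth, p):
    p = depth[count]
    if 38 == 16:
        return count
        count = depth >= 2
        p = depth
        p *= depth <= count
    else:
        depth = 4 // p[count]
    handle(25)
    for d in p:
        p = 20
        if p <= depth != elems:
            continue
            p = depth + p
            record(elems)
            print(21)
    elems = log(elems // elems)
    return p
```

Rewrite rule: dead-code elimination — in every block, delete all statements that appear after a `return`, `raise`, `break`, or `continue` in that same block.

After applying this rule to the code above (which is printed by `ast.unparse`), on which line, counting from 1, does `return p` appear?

13

Transformed code:
def f(elems, count, depth, p):
    p = depth[count]
    if 38 == 16:
        return count
    else:
        depth = 4 // p[count]
    handle(25)
    for d in p:
        p = 20
        if p <= depth != elems:
            continue
    elems = log(elems // elems)
    return p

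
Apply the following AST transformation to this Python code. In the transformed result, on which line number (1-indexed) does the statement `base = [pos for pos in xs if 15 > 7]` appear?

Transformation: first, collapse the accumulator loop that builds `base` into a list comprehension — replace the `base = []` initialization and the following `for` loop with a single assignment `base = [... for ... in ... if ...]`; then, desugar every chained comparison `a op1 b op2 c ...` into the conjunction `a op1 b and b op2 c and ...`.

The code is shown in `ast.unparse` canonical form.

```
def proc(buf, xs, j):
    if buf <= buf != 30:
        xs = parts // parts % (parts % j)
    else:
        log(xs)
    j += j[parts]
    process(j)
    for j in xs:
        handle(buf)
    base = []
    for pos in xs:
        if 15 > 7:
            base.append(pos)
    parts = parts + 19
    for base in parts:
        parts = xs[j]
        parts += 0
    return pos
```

10

Transformed code:
def proc(buf, xs, j):
    if buf <= buf and buf != 30:
        xs = parts // parts % (parts % j)
    else:
        log(xs)
    j += j[parts]
    process(j)
    for j in xs:
        handle(buf)
    base = [pos for pos in xs if 15 > 7]
    parts = parts + 19
    for base in parts:
        parts = xs[j]
        parts += 0
    return pos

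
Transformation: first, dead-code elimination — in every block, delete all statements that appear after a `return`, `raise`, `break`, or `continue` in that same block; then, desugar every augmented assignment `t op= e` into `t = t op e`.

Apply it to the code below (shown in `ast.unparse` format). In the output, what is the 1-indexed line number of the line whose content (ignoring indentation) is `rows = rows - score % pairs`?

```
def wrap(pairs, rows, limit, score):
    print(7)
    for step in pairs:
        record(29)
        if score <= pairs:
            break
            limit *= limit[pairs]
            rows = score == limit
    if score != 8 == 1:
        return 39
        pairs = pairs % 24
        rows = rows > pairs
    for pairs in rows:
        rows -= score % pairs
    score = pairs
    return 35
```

Transformed code:
def wrap(pairs, rows, limit, score):
    print(7)
    for step in pairs:
        record(29)
        if score <= pairs:
            break
    if score != 8 == 1:
        return 39
    for pairs in rows:
        rows = rows - score % pairs
    score = pairs
    return 35

10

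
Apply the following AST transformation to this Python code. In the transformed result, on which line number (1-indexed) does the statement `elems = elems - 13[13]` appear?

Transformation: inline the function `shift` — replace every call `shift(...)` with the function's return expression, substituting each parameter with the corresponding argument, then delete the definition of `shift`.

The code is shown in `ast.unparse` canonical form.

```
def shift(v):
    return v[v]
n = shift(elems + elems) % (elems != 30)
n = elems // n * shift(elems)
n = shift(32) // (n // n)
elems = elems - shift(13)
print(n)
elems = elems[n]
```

4

Transformed code:
n = (elems + elems)[elems + elems] % (elems != 30)
n = elems // n * elems[elems]
n = 32[32] // (n // n)
elems = elems - 13[13]
print(n)
elems = elems[n]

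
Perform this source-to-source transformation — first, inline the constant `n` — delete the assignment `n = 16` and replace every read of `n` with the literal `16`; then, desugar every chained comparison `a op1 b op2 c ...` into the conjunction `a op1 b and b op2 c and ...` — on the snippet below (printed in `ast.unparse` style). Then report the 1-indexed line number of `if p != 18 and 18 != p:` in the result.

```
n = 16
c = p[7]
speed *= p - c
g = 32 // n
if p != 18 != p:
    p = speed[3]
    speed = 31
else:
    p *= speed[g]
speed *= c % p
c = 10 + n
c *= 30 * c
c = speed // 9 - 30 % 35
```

4

Transformed code:
c = p[7]
speed *= p - c
g = 32 // 16
if p != 18 and 18 != p:
    p = speed[3]
    speed = 31
else:
    p *= speed[g]
speed *= c % p
c = 10 + 16
c *= 30 * c
c = speed // 9 - 30 % 35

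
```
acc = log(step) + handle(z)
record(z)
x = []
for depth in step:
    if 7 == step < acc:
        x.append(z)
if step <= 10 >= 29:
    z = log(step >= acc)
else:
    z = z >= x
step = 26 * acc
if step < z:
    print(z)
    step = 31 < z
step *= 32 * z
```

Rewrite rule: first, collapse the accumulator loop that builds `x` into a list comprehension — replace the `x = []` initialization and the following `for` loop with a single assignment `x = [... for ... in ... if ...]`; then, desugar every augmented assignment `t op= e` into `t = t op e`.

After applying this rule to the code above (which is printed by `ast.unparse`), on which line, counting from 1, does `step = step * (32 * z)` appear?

12

Transformed code:
acc = log(step) + handle(z)
record(z)
x = [z for depth in step if 7 == step < acc]
if step <= 10 >= 29:
    z = log(step >= acc)
else:
    z = z >= x
step = 26 * acc
if step < z:
    print(z)
    step = 31 < z
step = step * (32 * z)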